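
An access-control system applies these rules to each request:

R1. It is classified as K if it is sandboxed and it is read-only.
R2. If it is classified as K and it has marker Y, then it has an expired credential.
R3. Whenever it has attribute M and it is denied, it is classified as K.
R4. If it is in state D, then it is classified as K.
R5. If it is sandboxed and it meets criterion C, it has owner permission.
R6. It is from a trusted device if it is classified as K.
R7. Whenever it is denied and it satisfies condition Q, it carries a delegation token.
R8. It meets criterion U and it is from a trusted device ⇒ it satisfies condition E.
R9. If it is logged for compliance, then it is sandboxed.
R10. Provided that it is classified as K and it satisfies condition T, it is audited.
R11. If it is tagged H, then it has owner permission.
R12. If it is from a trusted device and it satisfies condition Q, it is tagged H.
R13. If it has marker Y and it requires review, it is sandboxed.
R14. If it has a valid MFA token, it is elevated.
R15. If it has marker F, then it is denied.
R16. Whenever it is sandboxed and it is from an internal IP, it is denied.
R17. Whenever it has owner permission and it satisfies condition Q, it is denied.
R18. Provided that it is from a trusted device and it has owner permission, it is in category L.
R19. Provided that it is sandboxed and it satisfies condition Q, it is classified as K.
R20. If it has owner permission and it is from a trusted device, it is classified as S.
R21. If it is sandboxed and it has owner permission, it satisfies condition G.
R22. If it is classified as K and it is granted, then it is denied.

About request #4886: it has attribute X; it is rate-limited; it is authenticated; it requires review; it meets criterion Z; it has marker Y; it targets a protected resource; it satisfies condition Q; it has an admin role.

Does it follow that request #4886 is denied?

By R13 (it has marker Y, it requires review): it is sandboxed.
By R19 (it is sandboxed, it satisfies condition Q): it is classified as K.
By R6 (it is classified as K): it is from a trusted device.
By R12 (it is from a trusted device, it satisfies condition Q): it is tagged H.
By R11 (it is tagged H): it has owner permission.
By R17 (it has owner permission, it satisfies condition Q): it is denied.

Yes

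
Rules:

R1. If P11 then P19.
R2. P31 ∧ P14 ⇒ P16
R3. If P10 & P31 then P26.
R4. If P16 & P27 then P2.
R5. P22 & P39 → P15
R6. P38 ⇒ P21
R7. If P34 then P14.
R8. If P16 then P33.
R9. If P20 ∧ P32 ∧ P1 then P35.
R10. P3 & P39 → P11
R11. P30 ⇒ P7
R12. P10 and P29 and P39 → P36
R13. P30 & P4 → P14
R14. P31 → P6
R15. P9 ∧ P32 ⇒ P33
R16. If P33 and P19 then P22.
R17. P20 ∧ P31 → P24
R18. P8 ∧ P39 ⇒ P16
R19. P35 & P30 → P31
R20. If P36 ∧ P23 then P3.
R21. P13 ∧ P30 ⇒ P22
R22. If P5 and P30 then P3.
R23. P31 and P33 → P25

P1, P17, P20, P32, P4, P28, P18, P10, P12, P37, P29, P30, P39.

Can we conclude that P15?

Forward chaining from the given facts derives: P35, P7, P36, P14, P31, P16, P26, P33, P6, P24, P25.
The only rule concluding P15 is R5, which needs P22; that is never established.

No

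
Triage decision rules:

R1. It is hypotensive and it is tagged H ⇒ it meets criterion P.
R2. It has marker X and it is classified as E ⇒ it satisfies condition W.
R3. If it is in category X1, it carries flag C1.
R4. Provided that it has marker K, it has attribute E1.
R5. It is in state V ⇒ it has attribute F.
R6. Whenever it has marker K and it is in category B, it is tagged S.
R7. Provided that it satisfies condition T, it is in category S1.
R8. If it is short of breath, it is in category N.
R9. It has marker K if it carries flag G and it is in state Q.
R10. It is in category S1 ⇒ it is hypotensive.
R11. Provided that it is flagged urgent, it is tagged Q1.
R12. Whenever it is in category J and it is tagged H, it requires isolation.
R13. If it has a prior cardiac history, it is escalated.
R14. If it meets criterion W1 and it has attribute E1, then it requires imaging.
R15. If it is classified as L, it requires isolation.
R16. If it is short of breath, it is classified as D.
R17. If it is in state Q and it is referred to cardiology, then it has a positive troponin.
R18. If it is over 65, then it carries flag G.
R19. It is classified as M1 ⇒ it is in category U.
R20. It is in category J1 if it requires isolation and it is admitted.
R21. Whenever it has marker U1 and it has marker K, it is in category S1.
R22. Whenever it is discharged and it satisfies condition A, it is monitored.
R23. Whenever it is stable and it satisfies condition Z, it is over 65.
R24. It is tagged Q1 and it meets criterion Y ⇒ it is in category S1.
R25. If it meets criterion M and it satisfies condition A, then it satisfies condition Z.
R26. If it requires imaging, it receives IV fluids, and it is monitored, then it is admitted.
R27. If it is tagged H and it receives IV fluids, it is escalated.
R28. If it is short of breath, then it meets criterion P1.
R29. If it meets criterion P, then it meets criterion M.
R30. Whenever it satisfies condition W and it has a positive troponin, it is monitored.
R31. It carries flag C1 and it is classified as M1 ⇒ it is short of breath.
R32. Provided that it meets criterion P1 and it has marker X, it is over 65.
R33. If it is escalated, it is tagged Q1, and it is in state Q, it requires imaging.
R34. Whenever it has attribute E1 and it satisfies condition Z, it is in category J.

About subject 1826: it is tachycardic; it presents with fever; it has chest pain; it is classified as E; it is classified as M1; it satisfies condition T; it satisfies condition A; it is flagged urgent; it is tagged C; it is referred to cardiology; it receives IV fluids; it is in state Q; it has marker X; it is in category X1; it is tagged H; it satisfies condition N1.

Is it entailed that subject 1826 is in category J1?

Yes

By R2 (it has marker X, it is classified as E): it satisfies condition W.
By R3 (it is in category X1): it carries flag C1.
By R7 (it satisfies condition T): it is in category S1.
By R10 (it is in category S1): it is hypotensive.
By R11 (it is flagged urgent): it is tagged Q1.
By R17 (it is in state Q, it is referred to cardiology): it has a positive troponin.
By R27 (it is tagged H, it receives IV fluids): it is escalated.
By R30 (it satisfies condition W, it has a positive troponin): it is monitored.
By R31 (it carries flag C1, it is classified as M1): it is short of breath.
By R33 (it is escalated, it is tagged Q1, it is in state Q): it requires imaging.
By R1 (it is hypotensive, it is tagged H): it meets criterion P.
By R26 (it requires imaging, it receives IV fluids, it is monitored): it is admitted.
By R28 (it is short of breath): it meets criterion P1.
By R29 (it meets criterion P): it meets criterion M.
By R32 (it meets criterion P1, it has marker X): it is over 65.
By R18 (it is over 65): it carries flag G.
By R25 (it meets criterion M, it satisfies condition A): it satisfies condition Z.
By R9 (it carries flag G, it is in state Q): it has marker K.
By R4 (it has marker K): it has attribute E1.
By R34 (it has attribute E1, it satisfies condition Z): it is in category J.
By R12 (it is in category J, it is tagged H): it requires isolation.
By R20 (it requires isolation, it is admitted): it is in category J1.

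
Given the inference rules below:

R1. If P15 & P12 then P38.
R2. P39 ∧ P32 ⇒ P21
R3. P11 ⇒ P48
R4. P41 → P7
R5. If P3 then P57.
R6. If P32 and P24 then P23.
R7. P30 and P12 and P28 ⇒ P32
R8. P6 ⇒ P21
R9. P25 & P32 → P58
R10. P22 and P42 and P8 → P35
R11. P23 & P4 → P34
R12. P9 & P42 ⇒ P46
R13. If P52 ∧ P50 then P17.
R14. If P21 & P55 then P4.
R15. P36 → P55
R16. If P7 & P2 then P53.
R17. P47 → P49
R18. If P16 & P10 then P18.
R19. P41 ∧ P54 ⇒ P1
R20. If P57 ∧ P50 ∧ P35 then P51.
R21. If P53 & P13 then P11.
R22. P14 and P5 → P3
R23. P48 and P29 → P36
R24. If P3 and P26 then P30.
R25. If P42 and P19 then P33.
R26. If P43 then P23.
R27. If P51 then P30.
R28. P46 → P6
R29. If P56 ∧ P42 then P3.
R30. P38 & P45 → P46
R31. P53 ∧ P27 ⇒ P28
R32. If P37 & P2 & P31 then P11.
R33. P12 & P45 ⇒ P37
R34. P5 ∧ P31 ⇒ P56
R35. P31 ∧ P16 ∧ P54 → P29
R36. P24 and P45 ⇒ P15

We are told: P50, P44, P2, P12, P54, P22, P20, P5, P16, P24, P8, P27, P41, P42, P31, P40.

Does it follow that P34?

No

Forward chaining from the given facts derives: P7, P35, P53, P1, P28, P56, P29, P3, P57, P51, P30, P32, P23.
The only rule concluding P34 is R11, which needs P4; that is never established.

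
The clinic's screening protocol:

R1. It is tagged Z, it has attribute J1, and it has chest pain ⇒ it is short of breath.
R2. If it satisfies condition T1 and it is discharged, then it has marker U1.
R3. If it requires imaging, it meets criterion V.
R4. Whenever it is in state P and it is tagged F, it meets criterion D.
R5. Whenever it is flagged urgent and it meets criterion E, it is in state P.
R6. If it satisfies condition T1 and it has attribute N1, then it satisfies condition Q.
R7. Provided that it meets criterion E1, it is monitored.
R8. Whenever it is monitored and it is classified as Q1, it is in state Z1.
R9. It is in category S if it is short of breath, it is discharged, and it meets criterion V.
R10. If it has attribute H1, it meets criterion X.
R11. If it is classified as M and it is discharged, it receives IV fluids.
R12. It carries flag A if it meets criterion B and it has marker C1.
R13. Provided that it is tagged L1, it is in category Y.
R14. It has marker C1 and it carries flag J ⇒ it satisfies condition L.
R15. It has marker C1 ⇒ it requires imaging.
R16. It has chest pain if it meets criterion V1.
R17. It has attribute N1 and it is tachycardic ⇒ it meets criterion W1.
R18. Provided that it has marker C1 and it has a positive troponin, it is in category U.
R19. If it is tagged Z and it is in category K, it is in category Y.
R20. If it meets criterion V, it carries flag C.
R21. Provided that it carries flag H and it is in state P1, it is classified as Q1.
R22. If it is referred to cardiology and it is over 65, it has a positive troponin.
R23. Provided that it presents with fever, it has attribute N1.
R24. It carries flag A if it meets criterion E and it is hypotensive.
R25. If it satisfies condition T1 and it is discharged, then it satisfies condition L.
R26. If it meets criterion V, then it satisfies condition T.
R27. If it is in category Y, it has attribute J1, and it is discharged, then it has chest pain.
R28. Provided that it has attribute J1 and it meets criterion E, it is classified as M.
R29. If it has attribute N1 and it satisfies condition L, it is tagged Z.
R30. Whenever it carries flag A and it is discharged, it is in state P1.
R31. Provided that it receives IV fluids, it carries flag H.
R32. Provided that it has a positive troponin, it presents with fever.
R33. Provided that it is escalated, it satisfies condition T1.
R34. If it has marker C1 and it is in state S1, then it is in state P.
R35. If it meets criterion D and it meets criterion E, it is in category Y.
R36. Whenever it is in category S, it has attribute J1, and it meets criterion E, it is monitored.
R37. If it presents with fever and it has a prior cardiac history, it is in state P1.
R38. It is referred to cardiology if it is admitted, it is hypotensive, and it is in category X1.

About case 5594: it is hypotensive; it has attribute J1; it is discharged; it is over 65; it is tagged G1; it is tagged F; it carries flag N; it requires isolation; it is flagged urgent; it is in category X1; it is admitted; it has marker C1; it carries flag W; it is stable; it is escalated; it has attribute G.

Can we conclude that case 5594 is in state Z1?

No

Forward chaining from the given facts derives: requires imaging, satisfies condition T1, is referred to cardiology, has marker U1, meets criterion V, carries flag C, has a positive troponin, satisfies condition L, satisfies condition T, presents with fever, is in category U, has attribute N1, is tagged Z, satisfies condition Q.
The only rule concluding "it is in state Z1" is R8, which needs "it is monitored"; that is never established.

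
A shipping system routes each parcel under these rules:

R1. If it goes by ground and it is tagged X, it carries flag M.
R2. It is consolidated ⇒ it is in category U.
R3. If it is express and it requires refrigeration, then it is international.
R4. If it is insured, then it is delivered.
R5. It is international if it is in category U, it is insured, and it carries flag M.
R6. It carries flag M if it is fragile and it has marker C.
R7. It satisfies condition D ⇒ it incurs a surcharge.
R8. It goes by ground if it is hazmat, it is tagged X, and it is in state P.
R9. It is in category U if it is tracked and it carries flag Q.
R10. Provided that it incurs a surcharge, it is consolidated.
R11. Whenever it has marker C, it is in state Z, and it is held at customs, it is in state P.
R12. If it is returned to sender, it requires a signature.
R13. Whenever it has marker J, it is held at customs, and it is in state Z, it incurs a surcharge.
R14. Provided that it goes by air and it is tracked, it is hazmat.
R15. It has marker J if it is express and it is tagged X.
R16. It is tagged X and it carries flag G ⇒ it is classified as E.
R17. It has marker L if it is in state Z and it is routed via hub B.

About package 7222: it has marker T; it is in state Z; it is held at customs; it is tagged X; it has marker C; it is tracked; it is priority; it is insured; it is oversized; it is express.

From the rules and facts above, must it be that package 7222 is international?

Forward chaining from the given facts derives: is delivered, is in state P, has marker J, incurs a surcharge, is consolidated, is in category U.
Rules concluding "it is international": R3 needs "it requires refrigeration"; R5 needs "it carries flag M" — none of these are established.

No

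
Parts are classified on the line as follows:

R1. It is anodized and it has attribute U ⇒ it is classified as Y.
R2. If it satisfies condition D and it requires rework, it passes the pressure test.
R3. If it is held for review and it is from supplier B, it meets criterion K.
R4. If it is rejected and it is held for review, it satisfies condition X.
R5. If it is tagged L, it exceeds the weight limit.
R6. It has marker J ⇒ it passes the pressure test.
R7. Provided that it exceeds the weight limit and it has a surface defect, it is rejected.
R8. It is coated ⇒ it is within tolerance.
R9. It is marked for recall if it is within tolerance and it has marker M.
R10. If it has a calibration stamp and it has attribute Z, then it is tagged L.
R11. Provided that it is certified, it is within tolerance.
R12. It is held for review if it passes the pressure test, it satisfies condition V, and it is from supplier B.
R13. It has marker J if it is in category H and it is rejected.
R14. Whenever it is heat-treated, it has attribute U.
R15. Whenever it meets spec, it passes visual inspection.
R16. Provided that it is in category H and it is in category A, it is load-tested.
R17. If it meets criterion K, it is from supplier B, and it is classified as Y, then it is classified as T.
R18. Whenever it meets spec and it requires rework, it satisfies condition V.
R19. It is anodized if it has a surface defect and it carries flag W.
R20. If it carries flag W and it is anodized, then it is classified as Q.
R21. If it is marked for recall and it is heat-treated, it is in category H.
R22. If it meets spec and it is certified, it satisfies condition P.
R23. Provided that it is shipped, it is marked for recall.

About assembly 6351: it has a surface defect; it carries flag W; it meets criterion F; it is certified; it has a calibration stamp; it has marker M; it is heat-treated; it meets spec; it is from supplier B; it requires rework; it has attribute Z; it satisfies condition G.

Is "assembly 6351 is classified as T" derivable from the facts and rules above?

By R10 (it has a calibration stamp, it has attribute Z): it is tagged L.
By R11 (it is certified): it is within tolerance.
By R14 (it is heat-treated): it has attribute U.
By R18 (it meets spec, it requires rework): it satisfies condition V.
By R19 (it has a surface defect, it carries flag W): it is anodized.
By R1 (it is anodized, it has attribute U): it is classified as Y.
By R5 (it is tagged L): it exceeds the weight limit.
By R7 (it exceeds the weight limit, it has a surface defect): it is rejected.
By R9 (it is within tolerance, it has marker M): it is marked for recall.
By R21 (it is marked for recall, it is heat-treated): it is in category H.
By R13 (it is in category H, it is rejected): it has marker J.
By R6 (it has marker J): it passes the pressure test.
By R12 (it passes the pressure test, it satisfies condition V, it is from supplier B): it is held for review.
By R3 (it is held for review, it is from supplier B): it meets criterion K.
By R17 (it meets criterion K, it is from supplier B, it is classified as Y): it is classified as T.

Yes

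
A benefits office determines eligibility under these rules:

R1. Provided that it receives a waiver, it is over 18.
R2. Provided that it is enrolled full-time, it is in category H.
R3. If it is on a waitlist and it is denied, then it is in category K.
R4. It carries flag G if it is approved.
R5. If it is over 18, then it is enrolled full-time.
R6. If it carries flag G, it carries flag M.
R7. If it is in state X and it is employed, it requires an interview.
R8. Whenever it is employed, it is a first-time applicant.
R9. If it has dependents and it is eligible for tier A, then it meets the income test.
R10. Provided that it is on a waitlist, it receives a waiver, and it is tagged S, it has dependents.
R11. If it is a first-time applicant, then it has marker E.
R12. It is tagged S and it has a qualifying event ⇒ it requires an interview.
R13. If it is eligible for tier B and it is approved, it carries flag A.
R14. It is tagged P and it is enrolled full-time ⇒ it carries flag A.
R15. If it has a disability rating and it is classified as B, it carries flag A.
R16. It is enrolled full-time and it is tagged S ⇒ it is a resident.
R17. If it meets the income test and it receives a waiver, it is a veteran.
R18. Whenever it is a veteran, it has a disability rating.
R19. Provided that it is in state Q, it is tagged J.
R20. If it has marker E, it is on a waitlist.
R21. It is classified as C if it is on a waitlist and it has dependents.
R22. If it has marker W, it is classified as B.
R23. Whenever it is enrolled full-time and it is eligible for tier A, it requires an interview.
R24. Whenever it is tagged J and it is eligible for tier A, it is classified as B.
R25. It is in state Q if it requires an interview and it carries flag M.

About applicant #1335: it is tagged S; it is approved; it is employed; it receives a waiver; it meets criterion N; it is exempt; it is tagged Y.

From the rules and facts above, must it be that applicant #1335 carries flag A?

Forward chaining from the given facts derives: is over 18, carries flag G, is enrolled full-time, carries flag M, is a first-time applicant, has marker E, is a resident, is on a waitlist, is in category H, has dependents, is classified as C.
Rules concluding "it carries flag A": R13 needs "it is eligible for tier B"; R14 needs "it is tagged P"; R15 needs "it has a disability rating" — none of these are established.

No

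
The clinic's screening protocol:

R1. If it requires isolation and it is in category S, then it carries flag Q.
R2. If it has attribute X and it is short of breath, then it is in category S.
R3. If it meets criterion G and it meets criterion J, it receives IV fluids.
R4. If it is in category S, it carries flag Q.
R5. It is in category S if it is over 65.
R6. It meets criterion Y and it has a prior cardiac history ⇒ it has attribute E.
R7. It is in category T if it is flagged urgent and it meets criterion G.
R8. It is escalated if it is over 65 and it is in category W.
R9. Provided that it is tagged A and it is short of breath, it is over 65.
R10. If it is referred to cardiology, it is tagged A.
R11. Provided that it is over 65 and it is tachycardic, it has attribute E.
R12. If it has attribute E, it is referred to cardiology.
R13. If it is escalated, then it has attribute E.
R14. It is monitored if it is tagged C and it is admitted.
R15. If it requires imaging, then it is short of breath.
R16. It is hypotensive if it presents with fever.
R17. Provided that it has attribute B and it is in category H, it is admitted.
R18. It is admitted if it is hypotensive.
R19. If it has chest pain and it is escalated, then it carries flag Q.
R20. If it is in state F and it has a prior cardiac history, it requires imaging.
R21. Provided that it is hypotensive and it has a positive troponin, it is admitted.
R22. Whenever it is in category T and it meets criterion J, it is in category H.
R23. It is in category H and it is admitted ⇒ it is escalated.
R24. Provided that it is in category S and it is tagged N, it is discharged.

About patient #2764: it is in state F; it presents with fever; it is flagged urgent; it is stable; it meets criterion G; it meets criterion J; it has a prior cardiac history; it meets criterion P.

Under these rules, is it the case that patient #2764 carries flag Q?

Yes

By R7 (it is flagged urgent, it meets criterion G): it is in category T.
By R16 (it presents with fever): it is hypotensive.
By R18 (it is hypotensive): it is admitted.
By R20 (it is in state F, it has a prior cardiac history): it requires imaging.
By R22 (it is in category T, it meets criterion J): it is in category H.
By R23 (it is in category H, it is admitted): it is escalated.
By R13 (it is escalated): it has attribute E.
By R15 (it requires imaging): it is short of breath.
By R12 (it has attribute E): it is referred to cardiology.
By R10 (it is referred to cardiology): it is tagged A.
By R9 (it is tagged A, it is short of breath): it is over 65.
By R5 (it is over 65): it is in category S.
By R4 (it is in category S): it carries flag Q.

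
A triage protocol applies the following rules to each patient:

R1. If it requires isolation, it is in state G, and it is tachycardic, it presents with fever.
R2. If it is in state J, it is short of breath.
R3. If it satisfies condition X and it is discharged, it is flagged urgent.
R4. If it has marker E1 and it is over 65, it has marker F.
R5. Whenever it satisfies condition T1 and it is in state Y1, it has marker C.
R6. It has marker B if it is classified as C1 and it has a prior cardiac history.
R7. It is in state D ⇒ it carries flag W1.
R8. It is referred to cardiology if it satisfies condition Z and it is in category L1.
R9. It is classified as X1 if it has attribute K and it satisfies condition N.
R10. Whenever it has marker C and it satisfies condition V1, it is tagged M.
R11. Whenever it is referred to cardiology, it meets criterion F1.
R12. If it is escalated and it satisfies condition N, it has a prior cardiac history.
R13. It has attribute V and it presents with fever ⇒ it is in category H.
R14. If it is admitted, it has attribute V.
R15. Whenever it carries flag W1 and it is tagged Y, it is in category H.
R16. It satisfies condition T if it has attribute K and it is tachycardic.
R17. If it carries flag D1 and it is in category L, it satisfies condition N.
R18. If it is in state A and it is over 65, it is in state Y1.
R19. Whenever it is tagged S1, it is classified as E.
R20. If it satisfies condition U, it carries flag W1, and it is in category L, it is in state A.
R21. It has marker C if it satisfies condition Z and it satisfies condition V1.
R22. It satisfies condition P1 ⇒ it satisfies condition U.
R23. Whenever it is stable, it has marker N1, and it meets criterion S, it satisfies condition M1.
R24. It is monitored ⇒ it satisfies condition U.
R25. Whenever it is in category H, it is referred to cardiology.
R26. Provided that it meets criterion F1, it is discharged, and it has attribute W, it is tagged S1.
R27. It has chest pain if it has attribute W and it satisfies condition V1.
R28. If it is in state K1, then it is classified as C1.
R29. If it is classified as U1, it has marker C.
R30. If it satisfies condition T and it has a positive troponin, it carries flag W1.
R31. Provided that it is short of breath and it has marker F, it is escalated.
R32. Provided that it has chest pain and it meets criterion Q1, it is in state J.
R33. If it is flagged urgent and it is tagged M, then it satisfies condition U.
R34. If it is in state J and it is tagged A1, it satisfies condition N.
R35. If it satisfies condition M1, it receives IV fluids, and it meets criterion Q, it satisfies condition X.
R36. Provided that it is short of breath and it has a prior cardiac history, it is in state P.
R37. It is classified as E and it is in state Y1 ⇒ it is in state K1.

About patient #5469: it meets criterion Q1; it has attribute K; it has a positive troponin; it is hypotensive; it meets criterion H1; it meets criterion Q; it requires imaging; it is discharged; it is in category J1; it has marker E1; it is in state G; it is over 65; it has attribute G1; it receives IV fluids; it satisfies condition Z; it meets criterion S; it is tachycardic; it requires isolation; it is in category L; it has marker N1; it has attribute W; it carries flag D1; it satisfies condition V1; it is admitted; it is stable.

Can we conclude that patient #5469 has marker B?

Yes

By R1 (it requires isolation, it is in state G, it is tachycardic): it presents with fever.
By R4 (it has marker E1, it is over 65): it has marker F.
By R14 (it is admitted): it has attribute V.
By R16 (it has attribute K, it is tachycardic): it satisfies condition T.
By R17 (it carries flag D1, it is in category L): it satisfies condition N.
By R21 (it satisfies condition Z, it satisfies condition V1): it has marker C.
By R23 (it is stable, it has marker N1, it meets criterion S): it satisfies condition M1.
By R27 (it has attribute W, it satisfies condition V1): it has chest pain.
By R30 (it satisfies condition T, it has a positive troponin): it carries flag W1.
By R32 (it has chest pain, it meets criterion Q1): it is in state J.
By R35 (it satisfies condition M1, it receives IV fluids, it meets criterion Q): it satisfies condition X.
By R2 (it is in state J): it is short of breath.
By R3 (it satisfies condition X, it is discharged): it is flagged urgent.
By R10 (it has marker C, it satisfies condition V1): it is tagged M.
By R13 (it has attribute V, it presents with fever): it is in category H.
By R25 (it is in category H): it is referred to cardiology.
By R31 (it is short of breath, it has marker F): it is escalated.
By R33 (it is flagged urgent, it is tagged M): it satisfies condition U.
By R11 (it is referred to cardiology): it meets criterion F1.
By R12 (it is escalated, it satisfies condition N): it has a prior cardiac history.
By R20 (it satisfies condition U, it carries flag W1, it is in category L): it is in state A.
By R26 (it meets criterion F1, it is discharged, it has attribute W): it is tagged S1.
By R18 (it is in state A, it is over 65): it is in state Y1.
By R19 (it is tagged S1): it is classified as E.
By R37 (it is classified as E, it is in state Y1): it is in state K1.
By R28 (it is in state K1): it is classified as C1.
By R6 (it is classified as C1, it has a prior cardiac history): it has marker B.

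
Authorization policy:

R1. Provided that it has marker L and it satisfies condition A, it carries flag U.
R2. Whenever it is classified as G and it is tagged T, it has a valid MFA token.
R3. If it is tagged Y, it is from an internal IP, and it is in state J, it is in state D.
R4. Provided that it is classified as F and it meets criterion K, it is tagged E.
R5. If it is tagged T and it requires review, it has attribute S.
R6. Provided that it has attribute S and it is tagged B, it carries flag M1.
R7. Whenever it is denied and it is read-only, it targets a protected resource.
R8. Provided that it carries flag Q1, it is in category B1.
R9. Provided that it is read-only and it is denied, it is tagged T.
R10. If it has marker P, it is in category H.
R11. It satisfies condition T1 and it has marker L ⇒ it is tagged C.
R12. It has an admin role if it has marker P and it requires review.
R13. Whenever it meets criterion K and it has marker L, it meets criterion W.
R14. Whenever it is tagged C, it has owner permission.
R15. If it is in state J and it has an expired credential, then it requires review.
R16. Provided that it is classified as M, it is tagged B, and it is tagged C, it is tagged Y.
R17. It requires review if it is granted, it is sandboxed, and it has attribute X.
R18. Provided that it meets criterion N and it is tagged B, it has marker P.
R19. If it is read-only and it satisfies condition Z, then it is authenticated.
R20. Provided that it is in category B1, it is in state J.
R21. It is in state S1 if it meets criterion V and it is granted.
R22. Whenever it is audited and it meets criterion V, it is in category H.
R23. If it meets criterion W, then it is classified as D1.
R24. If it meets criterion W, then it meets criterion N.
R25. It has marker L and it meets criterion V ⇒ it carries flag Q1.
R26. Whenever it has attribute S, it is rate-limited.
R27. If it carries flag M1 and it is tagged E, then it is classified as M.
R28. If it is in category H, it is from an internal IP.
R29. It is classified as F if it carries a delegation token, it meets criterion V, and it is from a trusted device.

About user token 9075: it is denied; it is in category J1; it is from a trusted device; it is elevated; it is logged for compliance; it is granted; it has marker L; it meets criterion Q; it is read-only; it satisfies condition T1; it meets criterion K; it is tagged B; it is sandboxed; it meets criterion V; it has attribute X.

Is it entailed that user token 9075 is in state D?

Forward chaining from the given facts derives: targets a protected resource, is tagged T, is tagged C, meets criterion W, has owner permission, requires review, is in state S1, is classified as D1, meets criterion N, carries flag Q1, has attribute S, carries flag M1, is in category B1, has marker P, is in state J, is rate-limited, is in category H, has an admin role, is from an internal IP.
The only rule concluding "it is in state D" is R3, which needs "it is tagged Y"; that is never established.

No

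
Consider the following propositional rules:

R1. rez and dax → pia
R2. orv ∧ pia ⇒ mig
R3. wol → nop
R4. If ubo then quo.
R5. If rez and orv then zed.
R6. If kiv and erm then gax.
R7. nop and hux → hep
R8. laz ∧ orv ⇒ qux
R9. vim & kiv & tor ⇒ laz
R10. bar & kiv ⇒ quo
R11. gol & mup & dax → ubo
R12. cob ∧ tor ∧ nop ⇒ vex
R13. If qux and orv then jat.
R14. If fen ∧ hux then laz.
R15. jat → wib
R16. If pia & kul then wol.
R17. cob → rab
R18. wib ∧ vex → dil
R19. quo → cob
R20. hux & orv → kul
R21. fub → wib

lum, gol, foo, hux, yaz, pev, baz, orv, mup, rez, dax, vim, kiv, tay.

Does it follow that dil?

No

Forward chaining from the given facts derives: pia, mig, zed, ubo, kul, quo, wol, cob, nop, hep, rab.
The only rule concluding dil is R18, which needs wib; that is never established.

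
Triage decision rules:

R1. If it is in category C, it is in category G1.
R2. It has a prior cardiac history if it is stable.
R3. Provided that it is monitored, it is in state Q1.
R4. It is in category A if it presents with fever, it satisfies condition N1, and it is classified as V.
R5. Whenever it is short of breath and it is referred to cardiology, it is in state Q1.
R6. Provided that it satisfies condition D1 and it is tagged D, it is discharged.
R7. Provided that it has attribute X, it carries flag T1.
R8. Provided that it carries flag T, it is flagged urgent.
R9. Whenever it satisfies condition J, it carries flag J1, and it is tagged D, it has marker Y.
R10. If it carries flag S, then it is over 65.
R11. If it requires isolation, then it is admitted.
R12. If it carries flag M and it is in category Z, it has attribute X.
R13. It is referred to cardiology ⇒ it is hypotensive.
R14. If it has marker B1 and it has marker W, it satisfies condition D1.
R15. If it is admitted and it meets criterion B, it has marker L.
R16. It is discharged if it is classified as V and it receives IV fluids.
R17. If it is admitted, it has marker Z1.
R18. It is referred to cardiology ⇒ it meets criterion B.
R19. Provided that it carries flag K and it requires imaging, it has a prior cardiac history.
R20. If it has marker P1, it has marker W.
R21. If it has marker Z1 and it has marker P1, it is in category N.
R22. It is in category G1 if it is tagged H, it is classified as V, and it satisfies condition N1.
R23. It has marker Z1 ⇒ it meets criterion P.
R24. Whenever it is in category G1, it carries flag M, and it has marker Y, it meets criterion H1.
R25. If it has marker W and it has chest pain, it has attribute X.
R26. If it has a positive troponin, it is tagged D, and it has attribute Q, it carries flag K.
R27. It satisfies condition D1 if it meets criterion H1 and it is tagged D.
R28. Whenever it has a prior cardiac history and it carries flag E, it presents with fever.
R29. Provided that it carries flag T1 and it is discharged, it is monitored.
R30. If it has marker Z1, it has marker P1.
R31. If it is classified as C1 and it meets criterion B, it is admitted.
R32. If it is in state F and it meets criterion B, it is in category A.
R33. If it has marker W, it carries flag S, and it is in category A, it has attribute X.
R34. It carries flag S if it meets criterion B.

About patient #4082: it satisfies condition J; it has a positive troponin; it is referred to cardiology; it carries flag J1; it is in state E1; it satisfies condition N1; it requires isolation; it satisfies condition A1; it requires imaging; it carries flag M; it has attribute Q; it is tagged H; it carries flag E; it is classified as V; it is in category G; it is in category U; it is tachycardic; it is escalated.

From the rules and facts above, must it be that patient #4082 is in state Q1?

Forward chaining from the given facts derives: is admitted, is hypotensive, has marker Z1, meets criterion B, is in category G1, meets criterion P, has marker P1, carries flag S, is over 65, has marker L, has marker W, is in category N.
Rules concluding "it is in state Q1": R3 needs "it is monitored"; R5 needs "it is short of breath" — none of these are established.

No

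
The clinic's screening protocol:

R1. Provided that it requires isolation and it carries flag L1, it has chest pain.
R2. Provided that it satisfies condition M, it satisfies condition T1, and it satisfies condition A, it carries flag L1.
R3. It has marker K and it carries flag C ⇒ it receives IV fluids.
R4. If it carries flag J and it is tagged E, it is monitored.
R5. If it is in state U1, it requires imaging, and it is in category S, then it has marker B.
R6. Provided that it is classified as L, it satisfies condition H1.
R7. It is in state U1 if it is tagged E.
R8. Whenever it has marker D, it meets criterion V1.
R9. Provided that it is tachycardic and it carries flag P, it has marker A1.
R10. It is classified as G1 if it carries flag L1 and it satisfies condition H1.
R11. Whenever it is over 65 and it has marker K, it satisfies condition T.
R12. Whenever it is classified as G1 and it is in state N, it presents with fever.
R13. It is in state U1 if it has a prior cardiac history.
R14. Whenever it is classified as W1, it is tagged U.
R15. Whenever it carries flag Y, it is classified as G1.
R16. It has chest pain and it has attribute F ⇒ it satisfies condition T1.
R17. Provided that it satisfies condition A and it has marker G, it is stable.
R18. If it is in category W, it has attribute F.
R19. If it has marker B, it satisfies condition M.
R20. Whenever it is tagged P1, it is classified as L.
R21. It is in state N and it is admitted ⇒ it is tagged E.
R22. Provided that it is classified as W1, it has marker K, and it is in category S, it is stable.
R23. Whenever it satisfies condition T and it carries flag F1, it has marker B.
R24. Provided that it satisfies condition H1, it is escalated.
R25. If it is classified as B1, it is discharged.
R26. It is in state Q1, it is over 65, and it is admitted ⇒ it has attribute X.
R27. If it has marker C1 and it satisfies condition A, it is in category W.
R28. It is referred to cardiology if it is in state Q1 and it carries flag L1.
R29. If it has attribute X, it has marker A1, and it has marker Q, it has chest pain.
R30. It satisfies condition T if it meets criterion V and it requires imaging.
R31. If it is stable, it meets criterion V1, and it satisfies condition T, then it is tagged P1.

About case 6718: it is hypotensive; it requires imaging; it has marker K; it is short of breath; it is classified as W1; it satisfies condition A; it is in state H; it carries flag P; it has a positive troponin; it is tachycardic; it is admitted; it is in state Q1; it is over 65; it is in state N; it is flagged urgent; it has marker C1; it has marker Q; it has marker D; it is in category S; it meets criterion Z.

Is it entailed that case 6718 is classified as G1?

By R8 (it has marker D): it meets criterion V1.
By R9 (it is tachycardic, it carries flag P): it has marker A1.
By R11 (it is over 65, it has marker K): it satisfies condition T.
By R21 (it is in state N, it is admitted): it is tagged E.
By R22 (it is classified as W1, it has marker K, it is in category S): it is stable.
By R26 (it is in state Q1, it is over 65, it is admitted): it has attribute X.
By R27 (it has marker C1, it satisfies condition A): it is in category W.
By R29 (it has attribute X, it has marker A1, it has marker Q): it has chest pain.
By R31 (it is stable, it meets criterion V1, it satisfies condition T): it is tagged P1.
By R7 (it is tagged E): it is in state U1.
By R18 (it is in category W): it has attribute F.
By R20 (it is tagged P1): it is classified as L.
By R5 (it is in state U1, it requires imaging, it is in category S): it has marker B.
By R6 (it is classified as L): it satisfies condition H1.
By R16 (it has chest pain, it has attribute F): it satisfies condition T1.
By R19 (it has marker B): it satisfies condition M.
By R2 (it satisfies condition M, it satisfies condition T1, it satisfies condition A): it carries flag L1.
By R10 (it carries flag L1, it satisfies condition H1): it is classified as G1.

Yes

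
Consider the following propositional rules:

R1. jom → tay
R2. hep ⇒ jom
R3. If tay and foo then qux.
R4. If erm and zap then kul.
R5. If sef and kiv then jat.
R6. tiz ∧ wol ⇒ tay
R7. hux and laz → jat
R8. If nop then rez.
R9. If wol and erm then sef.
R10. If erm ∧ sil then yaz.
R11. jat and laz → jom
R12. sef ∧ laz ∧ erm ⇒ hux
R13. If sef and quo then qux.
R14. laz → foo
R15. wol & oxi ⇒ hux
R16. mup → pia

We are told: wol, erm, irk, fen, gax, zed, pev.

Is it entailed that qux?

Forward chaining from the given facts derives: sef.
Rules concluding qux: R3 needs tay; R13 needs quo — none of these are established.

No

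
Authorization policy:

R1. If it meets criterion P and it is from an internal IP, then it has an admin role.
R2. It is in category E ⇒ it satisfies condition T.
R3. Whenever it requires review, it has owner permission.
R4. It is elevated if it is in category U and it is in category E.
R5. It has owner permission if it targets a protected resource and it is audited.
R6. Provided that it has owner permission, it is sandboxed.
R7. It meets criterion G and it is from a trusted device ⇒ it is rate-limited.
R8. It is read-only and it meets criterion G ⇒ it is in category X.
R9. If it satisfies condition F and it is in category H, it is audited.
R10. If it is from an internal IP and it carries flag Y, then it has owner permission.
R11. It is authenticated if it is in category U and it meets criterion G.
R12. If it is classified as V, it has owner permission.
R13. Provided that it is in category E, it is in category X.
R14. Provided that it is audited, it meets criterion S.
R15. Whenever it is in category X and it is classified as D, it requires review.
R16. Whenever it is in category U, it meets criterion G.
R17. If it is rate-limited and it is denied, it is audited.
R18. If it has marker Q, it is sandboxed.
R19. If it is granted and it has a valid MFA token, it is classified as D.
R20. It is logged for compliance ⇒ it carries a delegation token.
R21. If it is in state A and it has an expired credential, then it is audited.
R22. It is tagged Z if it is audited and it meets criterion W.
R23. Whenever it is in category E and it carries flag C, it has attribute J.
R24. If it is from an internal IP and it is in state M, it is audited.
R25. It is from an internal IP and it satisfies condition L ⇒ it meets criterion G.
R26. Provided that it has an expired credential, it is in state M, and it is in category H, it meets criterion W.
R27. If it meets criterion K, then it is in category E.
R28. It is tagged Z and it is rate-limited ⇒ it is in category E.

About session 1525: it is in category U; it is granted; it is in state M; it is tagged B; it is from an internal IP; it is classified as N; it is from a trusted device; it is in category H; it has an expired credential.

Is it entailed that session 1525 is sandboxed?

Forward chaining from the given facts derives: meets criterion G, is audited, meets criterion W, is rate-limited, is authenticated, meets criterion S, is tagged Z, is in category E, satisfies condition T, is elevated, is in category X.
Rules concluding "it is sandboxed": R6 needs "it has owner permission"; R18 needs "it has marker Q" — none of these are established.

No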